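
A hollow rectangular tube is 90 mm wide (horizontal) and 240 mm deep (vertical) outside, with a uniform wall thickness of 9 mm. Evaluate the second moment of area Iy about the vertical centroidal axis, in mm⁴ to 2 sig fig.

Treat the section as a set of non-overlapping primitives; coordinates are from the bounding-box lower-left.
Outer rectangle: 90 × 240, A = 21 600 mm², x = 45 mm, Ī = 14 580 000 mm⁴.
Inner void (subtracted): 72 × 222, A = 15 984 mm², x = 45 mm, Ī = 6 905 088 mm⁴.
By symmetry the centroid is at mid-width, x̄ = 45 mm.
All pieces are centred on the vertical centroidal axis, so I = ΣĪ (holes subtracted) = 7 674 912 mm⁴.

Iy ≈ 7.7 × 10⁶ mm⁴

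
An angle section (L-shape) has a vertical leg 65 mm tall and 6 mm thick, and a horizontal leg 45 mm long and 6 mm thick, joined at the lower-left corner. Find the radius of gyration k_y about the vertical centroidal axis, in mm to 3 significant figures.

Break the section into simple shapes (no overlaps), measuring from the bottom-left corner of the bounding box.
Vertical leg: 6 × 65, A = 390 mm², x = 3 mm, Ī = 1 170 mm⁴.
Horizontal leg (remainder): 39 × 6, A = 234 mm², x = 25.5 mm, Ī = 29 660 mm⁴.
Centroid: x̄ = ΣA·x / ΣA = 11.438 mm.
Transfer each piece to the vertical centroidal axis using Ī + A·d² with d = x − 11.438:
  vertical leg: d = -8.4375 mm → contributes +28 935 mm⁴
  horizontal leg (remainder): d = 14.063 mm → contributes +75 934 mm⁴
Total I = 104 869 mm⁴.
Radius of gyration: k = √(I/A) = √(104 869 / 624) = 12.964 mm.

k_y ≈ 13.0 mm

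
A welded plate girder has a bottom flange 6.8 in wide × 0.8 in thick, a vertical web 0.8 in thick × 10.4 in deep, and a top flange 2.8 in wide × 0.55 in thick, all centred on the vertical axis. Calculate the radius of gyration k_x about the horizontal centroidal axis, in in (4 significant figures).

k_x ≈ 4.125 in

Treat the section as a set of non-overlapping primitives; coordinates are from the bounding-box lower-left.
Bottom plate: 6.8 × 0.8, A = 5.44 in², y = 0.4 in, Ī = 0.290133 in⁴.
Web plate: 0.8 × 10.4, A = 8.32 in², y = 6 in, Ī = 74.9909 in⁴.
Top plate: 2.8 × 0.55, A = 1.54 in², y = 11.475 in, Ī = 0.0388208 in⁴.
Centroid: ȳ = ΣA·y / ΣA = 4.55997 in.
Transfer each piece to the horizontal centroidal axis using Ī + A·d² with d = y − 4.55997:
  bottom plate: d = -4.15997 in → contributes +94.4311 in⁴
  web plate: d = 1.44003 in → contributes +92.2441 in⁴
  top plate: d = 6.91503 in → contributes +73.678 in⁴
Total I = 260.353 in⁴.
Radius of gyration: k = √(I/A) = √(260.353 / 15.3) = 4.12511 in.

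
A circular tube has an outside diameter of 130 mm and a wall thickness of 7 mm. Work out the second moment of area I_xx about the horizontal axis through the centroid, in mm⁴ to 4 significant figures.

I_xx ≈ 5.132 × 10⁶ mm⁴

Decompose the section into non-overlapping parts with the origin at the bottom-left of its bounding rectangle.
Outer circle: ⌀130, A = 13273.2 mm², y = 65 mm, Ī = 14 019 848 mm⁴.
Bore (subtracted): ⌀116, A = 10568.3 mm², y = 65 mm, Ī = 8 887 955 mm⁴.
By symmetry the centroid is at mid-height, ȳ = 65 mm.
All pieces are centred on the horizontal axis through the centroid, so I = ΣĪ (holes subtracted) = 5 131 893 mm⁴.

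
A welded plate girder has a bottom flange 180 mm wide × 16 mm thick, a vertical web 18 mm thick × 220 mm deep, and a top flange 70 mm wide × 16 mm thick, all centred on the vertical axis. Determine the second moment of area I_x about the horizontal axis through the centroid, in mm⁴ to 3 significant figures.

I_x ≈ 6.63 × 10⁷ mm⁴

Treat the section as a set of non-overlapping primitives; coordinates are from the bounding-box lower-left.
Bottom plate: 180 × 16, A = 2 880 mm², y = 8 mm, Ī = 61 440 mm⁴.
Web plate: 18 × 220, A = 3 960 mm², y = 126 mm, Ī = 15 972 000 mm⁴.
Top plate: 70 × 16, A = 1 120 mm², y = 244 mm, Ī = 23 893 mm⁴.
Centroid: ȳ = ΣA·y / ΣA = 99.91 mm.
Transfer each piece to the horizontal axis through the centroid using Ī + A·d² with d = y − 99.91:
  bottom plate: d = -91.91 mm → contributes +24 389 851 mm⁴
  web plate: d = 26.09 mm → contributes +18 667 618 mm⁴
  top plate: d = 144.09 mm → contributes +23 277 399 mm⁴
Total I = 66 334 868 mm⁴.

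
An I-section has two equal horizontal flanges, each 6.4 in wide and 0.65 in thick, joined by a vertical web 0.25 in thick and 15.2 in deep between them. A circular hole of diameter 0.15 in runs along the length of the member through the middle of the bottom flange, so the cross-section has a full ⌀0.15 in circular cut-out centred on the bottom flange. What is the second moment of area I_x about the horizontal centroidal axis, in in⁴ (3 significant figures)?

Split into non-overlapping primitives; take the origin at the lower-left of the bounding box.
Bottom flange: 6.4 × 0.65, A = 4.16 in², y = 0.325 in, Ī = 0.14647 in⁴.
Web: 0.25 × 15.2, A = 3.8 in², y = 8.25 in, Ī = 73.163 in⁴.
Top flange: 6.4 × 0.65, A = 4.16 in², y = 16.175 in, Ī = 0.14647 in⁴.
Hole (subtracted): ⌀0.15, A = 0.017671 in², y = 0.325 in, Ī = 0.00002485 in⁴.
Centroid: ȳ = ΣA·y / ΣA = 8.2616 in.
Transfer each piece to the horizontal centroidal axis using Ī + A·d² with d = y − 8.2616:
  bottom flange: d = -7.9366 in → contributes +262.18 in⁴
  web: d = -0.011572 in → contributes +73.163 in⁴
  top flange: d = 7.9134 in → contributes +260.66 in⁴
  hole: d = -7.9366 in → contributes −1.1131 in⁴
Total I = 594.89 in⁴.

I_x ≈ 595 in⁴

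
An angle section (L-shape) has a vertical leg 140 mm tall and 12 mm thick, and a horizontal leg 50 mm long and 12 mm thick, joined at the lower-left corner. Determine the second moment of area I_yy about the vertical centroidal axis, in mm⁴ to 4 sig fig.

Treat the section as a set of non-overlapping primitives; coordinates are from the bounding-box lower-left.
Vertical leg: 12 × 140, A = 1 680 mm², x = 6 mm, Ī = 20 160 mm⁴.
Horizontal leg (remainder): 38 × 12, A = 456 mm², x = 31 mm, Ī = 54 872 mm⁴.
Centroid: x̄ = ΣA·x / ΣA = 11.3371 mm.
Transfer each piece to the vertical centroidal axis using Ī + A·d² with d = x − 11.3371:
  vertical leg: d = -5.33708 mm → contributes +68013.8 mm⁴
  horizontal leg (remainder): d = 19.6629 mm → contributes +231 175 mm⁴
Total I = 299 189 mm⁴.

I_yy ≈ 2.992 × 10⁵ mm⁴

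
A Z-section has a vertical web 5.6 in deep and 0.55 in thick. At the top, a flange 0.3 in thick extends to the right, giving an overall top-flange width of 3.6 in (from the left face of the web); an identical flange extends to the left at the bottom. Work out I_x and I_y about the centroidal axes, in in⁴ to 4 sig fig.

Split into non-overlapping primitives; take the origin at the lower-left of the bounding box.
Web: 0.55 × 5.6, A = 3.08 in², y = 2.8 in, Ī = 8.04907 in⁴.
Top flange (beyond web): 3.05 × 0.3, A = 0.915 in², y = 5.45 in, Ī = 0.0068625 in⁴.
Bottom flange (beyond web): 3.05 × 0.3, A = 0.915 in², y = 0.15 in, Ī = 0.0068625 in⁴.
Centroid: ȳ = ΣA·y / ΣA = 2.8 in.
Transfer each piece to the centroidal x-axis using Ī + A·d² with d = y − 2.8:
  web: d = 0 in → contributes +8.04907 in⁴
  top flange (beyond web): d = 2.65 in → contributes +6.43245 in⁴
  bottom flange (beyond web): d = -2.65 in → contributes +6.43245 in⁴
Total I = 20.914 in⁴.
For the y-axis: x̄ = 3.325 in.
Repeating about the centroidal y-axis gives I_y = 7.42547 in⁴.

I_x ≈ 20.91 in⁴, I_y ≈ 7.425 in⁴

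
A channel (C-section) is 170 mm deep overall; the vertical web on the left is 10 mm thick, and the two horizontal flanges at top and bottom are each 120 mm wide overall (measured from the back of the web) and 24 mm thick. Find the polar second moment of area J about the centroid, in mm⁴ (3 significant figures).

Decompose the section into non-overlapping parts with the origin at the bottom-left of its bounding rectangle.
Web: 10 × 170, A = 1 700 mm², y = 85 mm, Ī = 4 094 167 mm⁴.
Top flange (beyond web): 110 × 24, A = 2 640 mm², y = 158 mm, Ī = 126 720 mm⁴.
Bottom flange (beyond web): 110 × 24, A = 2 640 mm², y = 12 mm, Ī = 126 720 mm⁴.
By symmetry the centroid is at mid-height, ȳ = 85 mm.
Transfer each piece to the centroidal x-axis using Ī + A·d² with d = y − 85:
  web: d = 0 mm → contributes +4 094 167 mm⁴
  top flange (beyond web): d = 73 mm → contributes +14 195 280 mm⁴
  bottom flange (beyond web): d = -73 mm → contributes +14 195 280 mm⁴
Total I = 32 484 727 mm⁴.
For the y-axis: x̄ = 50.387 mm.
Repeating about the centroidal y-axis gives I_y = 9 967 622 mm⁴.
Polar second moment: J = I_x + I_y = 42 452 349 mm⁴.

J ≈ 4.25 × 10⁷ mm⁴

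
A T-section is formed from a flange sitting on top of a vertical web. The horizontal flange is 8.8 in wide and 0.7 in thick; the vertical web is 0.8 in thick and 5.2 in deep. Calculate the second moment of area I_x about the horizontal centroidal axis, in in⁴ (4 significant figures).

I_x ≈ 31.23 in⁴

Decompose the section into non-overlapping parts with the origin at the bottom-left of its bounding rectangle.
Flange: 8.8 × 0.7, A = 6.16 in², y = 5.55 in, Ī = 0.251533 in⁴.
Web: 0.8 × 5.2, A = 4.16 in², y = 2.6 in, Ī = 9.37387 in⁴.
Centroid: ȳ = ΣA·y / ΣA = 4.36085 in.
Transfer each piece to the horizontal centroidal axis using Ī + A·d² with d = y − 4.36085:
  flange: d = 1.18915 in → contributes +8.96221 in⁴
  web: d = -1.76085 in → contributes +22.2724 in⁴
Total I = 31.2346 in⁴.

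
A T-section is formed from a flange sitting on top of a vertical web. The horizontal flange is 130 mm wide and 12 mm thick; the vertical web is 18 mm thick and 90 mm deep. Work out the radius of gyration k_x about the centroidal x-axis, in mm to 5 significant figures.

k_x ≈ 31.619 mm

Split into non-overlapping primitives; take the origin at the lower-left of the bounding box.
Flange: 130 × 12, A = 1 560 mm², y = 96 mm, Ī = 18 720 mm⁴.
Web: 18 × 90, A = 1 620 mm², y = 45 mm, Ī = 1 093 500 mm⁴.
Centroid: ȳ = ΣA·y / ΣA = 70.01887 mm.
Transfer each piece to the centroidal x-axis using Ī + A·d² with d = y − 70.01887:
  flange: d = 25.98113 mm → contributes +1 071 750 mm⁴
  web: d = -25.01887 mm → contributes +2 107 529 mm⁴
Total I = 3 179 279 mm⁴.
Radius of gyration: k = √(I/A) = √(3 179 279 / 3 180) = 31.61919 mm.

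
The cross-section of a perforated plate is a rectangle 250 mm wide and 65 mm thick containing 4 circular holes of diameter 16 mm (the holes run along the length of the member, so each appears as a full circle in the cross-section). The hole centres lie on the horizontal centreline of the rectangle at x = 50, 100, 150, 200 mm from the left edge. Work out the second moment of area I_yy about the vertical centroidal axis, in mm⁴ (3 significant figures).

I_yy ≈ 8.21 × 10⁷ mm⁴

Split into non-overlapping primitives; take the origin at the lower-left of the bounding box.
Plate: 250 × 65, A = 16 250 mm², x = 125 mm, Ī = 84 635 417 mm⁴.
Hole 1 (subtracted): ⌀16, A = 201.06 mm², x = 50 mm, Ī = 3 217 mm⁴.
Hole 2 (subtracted): ⌀16, A = 201.06 mm², x = 100 mm, Ī = 3 217 mm⁴.
Hole 3 (subtracted): ⌀16, A = 201.06 mm², x = 150 mm, Ī = 3 217 mm⁴.
Hole 4 (subtracted): ⌀16, A = 201.06 mm², x = 200 mm, Ī = 3 217 mm⁴.
By symmetry the centroid is at mid-width, x̄ = 125 mm.
Transfer each piece to the vertical centroidal axis using Ī + A·d² with d = x − 125:
  plate: d = 0 mm → contributes +84 635 417 mm⁴
  hole 1: d = -75 mm → contributes −1 134 190 mm⁴
  hole 2: d = -25 mm → contributes −128 881 mm⁴
  hole 3: d = 25 mm → contributes −128 881 mm⁴
  hole 4: d = 75 mm → contributes −1 134 190 mm⁴
Total I = 82 109 275 mm⁴.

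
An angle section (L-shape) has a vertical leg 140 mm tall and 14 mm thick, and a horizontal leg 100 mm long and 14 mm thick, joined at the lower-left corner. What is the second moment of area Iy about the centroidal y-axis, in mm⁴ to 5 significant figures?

Split into non-overlapping primitives; take the origin at the lower-left of the bounding box.
Vertical leg: 14 × 140, A = 1 960 mm², x = 7 mm, Ī = 32013.33 mm⁴.
Horizontal leg (remainder): 86 × 14, A = 1 204 mm², x = 57 mm, Ī = 742065.3 mm⁴.
Centroid: x̄ = ΣA·x / ΣA = 26.02655 mm.
Transfer each piece to the centroidal y-axis using Ī + A·d² with d = x − 26.02655:
  vertical leg: d = -19.02655 mm → contributes +741552.1 mm⁴
  horizontal leg (remainder): d = 30.97345 mm → contributes +1 897 128 mm⁴
Total I = 2 638 680 mm⁴.

Iy ≈ 2.6387 × 10⁶ mm⁴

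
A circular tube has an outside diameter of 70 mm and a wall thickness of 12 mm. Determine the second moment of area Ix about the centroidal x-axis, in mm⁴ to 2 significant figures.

Treat the section as a set of non-overlapping primitives; coordinates are from the bounding-box lower-left.
Outer circle: ⌀70, A = 3 848 mm², y = 35 mm, Ī = 1 178 588 mm⁴.
Bore (subtracted): ⌀46, A = 1 662 mm², y = 35 mm, Ī = 219 787 mm⁴.
By symmetry the centroid is at mid-height, ȳ = 35 mm.
All pieces are centred on the centroidal x-axis, so I = ΣĪ (holes subtracted) = 958 802 mm⁴.

Ix ≈ 9.6 × 10⁵ mm⁴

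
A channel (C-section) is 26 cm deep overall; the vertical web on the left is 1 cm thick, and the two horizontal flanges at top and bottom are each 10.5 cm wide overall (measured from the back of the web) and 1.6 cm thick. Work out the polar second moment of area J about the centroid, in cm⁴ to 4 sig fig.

J ≈ 6613 cm⁴

Break the section into simple shapes (no overlaps), measuring from the bottom-left corner of the bounding box.
Web: 1 × 26, A = 26 cm², y = 13 cm, Ī = 1464.67 cm⁴.
Top flange (beyond web): 9.5 × 1.6, A = 15.2 cm², y = 25.2 cm, Ī = 3.24267 cm⁴.
Bottom flange (beyond web): 9.5 × 1.6, A = 15.2 cm², y = 0.8 cm, Ī = 3.24267 cm⁴.
By symmetry the centroid is at mid-height, ȳ = 13 cm.
Transfer each piece to the centroidal x-axis using Ī + A·d² with d = y − 13:
  web: d = 0 cm → contributes +1464.67 cm⁴
  top flange (beyond web): d = 12.2 cm → contributes +2265.61 cm⁴
  bottom flange (beyond web): d = -12.2 cm → contributes +2265.61 cm⁴
Total I = 5995.89 cm⁴.
For the y-axis: x̄ = 3.32979 cm.
Repeating about the centroidal y-axis gives I_y = 617.066 cm⁴.
Polar second moment: J = I_x + I_y = 6612.95 cm⁴.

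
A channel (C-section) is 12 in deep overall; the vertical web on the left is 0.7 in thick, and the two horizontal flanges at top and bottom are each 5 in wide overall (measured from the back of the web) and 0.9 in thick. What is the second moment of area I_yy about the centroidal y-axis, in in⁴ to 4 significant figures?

Split into non-overlapping primitives; take the origin at the lower-left of the bounding box.
Web: 0.7 × 12, A = 8.4 in², x = 0.35 in, Ī = 0.343 in⁴.
Top flange (beyond web): 4.3 × 0.9, A = 3.87 in², x = 2.85 in, Ī = 5.96303 in⁴.
Bottom flange (beyond web): 4.3 × 0.9, A = 3.87 in², x = 2.85 in, Ī = 5.96303 in⁴.
Centroid: x̄ = ΣA·x / ΣA = 1.54888 in.
Transfer each piece to the centroidal y-axis using Ī + A·d² with d = x − 1.54888:
  web: d = -1.19888 in → contributes +12.4165 in⁴
  top flange (beyond web): d = 1.30112 in → contributes +12.5146 in⁴
  bottom flange (beyond web): d = 1.30112 in → contributes +12.5146 in⁴
Total I = 37.4456 in⁴.

I_yy ≈ 37.45 in⁴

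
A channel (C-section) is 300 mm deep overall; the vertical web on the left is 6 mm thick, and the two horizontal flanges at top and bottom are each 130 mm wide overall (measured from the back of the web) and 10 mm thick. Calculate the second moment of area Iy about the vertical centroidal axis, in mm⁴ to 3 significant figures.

Break the section into simple shapes (no overlaps), measuring from the bottom-left corner of the bounding box.
Web: 6 × 300, A = 1 800 mm², x = 3 mm, Ī = 5 400 mm⁴.
Top flange (beyond web): 124 × 10, A = 1 240 mm², x = 68 mm, Ī = 1 588 853 mm⁴.
Bottom flange (beyond web): 124 × 10, A = 1 240 mm², x = 68 mm, Ī = 1 588 853 mm⁴.
Centroid: x̄ = ΣA·x / ΣA = 40.664 mm.
Transfer each piece to the vertical centroidal axis using Ī + A·d² with d = x − 40.664:
  web: d = -37.664 mm → contributes +2 558 778 mm⁴
  top flange (beyond web): d = 27.336 mm → contributes +2 515 482 mm⁴
  bottom flange (beyond web): d = 27.336 mm → contributes +2 515 482 mm⁴
Total I = 7 589 742 mm⁴.

Iy ≈ 7.59 × 10⁶ mm⁴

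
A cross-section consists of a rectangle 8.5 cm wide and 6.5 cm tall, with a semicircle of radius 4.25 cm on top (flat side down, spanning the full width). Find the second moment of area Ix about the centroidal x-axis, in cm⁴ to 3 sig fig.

Decompose the section into non-overlapping parts with the origin at the bottom-left of its bounding rectangle.
Rectangular body: 8.5 × 6.5, A = 55.25 cm², y = 3.25 cm, Ī = 194.53 cm⁴.
Semicircular cap: semicircle r = 4.25, A = 28.373 cm², y = 8.3038 cm, Ī = 35.809 cm⁴.
Centroid: ȳ = ΣA·y / ΣA = 4.9647 cm.
Transfer each piece to the centroidal x-axis using Ī + A·d² with d = y − 4.9647:
  rectangular body: d = -1.7147 cm → contributes +356.97 cm⁴
  semicircular cap: d = 3.3391 cm → contributes +352.14 cm⁴
Total I = 709.11 cm⁴.

Ix ≈ 709 cm⁴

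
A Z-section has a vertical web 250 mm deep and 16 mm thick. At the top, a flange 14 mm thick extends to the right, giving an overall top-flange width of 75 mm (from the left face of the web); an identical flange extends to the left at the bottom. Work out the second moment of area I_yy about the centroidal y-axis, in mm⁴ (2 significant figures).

Treat the section as a set of non-overlapping primitives; coordinates are from the bounding-box lower-left.
Web: 16 × 250, A = 4 000 mm², x = 67 mm, Ī = 85 333 mm⁴.
Top flange (beyond web): 59 × 14, A = 826 mm², x = 104.5 mm, Ī = 239 609 mm⁴.
Bottom flange (beyond web): 59 × 14, A = 826 mm², x = 29.5 mm, Ī = 239 609 mm⁴.
Centroid: x̄ = ΣA·x / ΣA = 67 mm.
Transfer each piece to the centroidal y-axis using Ī + A·d² with d = x − 67:
  web: d = 0 mm → contributes +85 333 mm⁴
  top flange (beyond web): d = 37.5 mm → contributes +1 401 171 mm⁴
  bottom flange (beyond web): d = -37.5 mm → contributes +1 401 171 mm⁴
Total I = 2 887 676 mm⁴.

I_yy ≈ 2.9 × 10⁶ mm⁴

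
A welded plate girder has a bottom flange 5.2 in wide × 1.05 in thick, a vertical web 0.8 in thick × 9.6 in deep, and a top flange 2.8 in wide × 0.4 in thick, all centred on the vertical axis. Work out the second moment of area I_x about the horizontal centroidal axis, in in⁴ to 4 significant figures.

I_x ≈ 203.7 in⁴

Treat the section as a set of non-overlapping primitives; coordinates are from the bounding-box lower-left.
Bottom plate: 5.2 × 1.05, A = 5.46 in², y = 0.525 in, Ī = 0.501638 in⁴.
Web plate: 0.8 × 9.6, A = 7.68 in², y = 5.85 in, Ī = 58.9824 in⁴.
Top plate: 2.8 × 0.4, A = 1.12 in², y = 10.85 in, Ī = 0.0149333 in⁴.
Centroid: ȳ = ΣA·y / ΣA = 4.20382 in.
Transfer each piece to the horizontal centroidal axis using Ī + A·d² with d = y − 4.20382:
  bottom plate: d = -3.67882 in → contributes +74.3958 in⁴
  web plate: d = 1.64618 in → contributes +79.7945 in⁴
  top plate: d = 6.64618 in → contributes +49.4872 in⁴
Total I = 203.677 in⁴.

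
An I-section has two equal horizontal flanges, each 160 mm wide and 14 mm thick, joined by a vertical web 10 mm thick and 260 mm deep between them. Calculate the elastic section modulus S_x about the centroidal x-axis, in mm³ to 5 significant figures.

Decompose the section into non-overlapping parts with the origin at the bottom-left of its bounding rectangle.
Bottom flange: 160 × 14, A = 2 240 mm², y = 7 mm, Ī = 36586.67 mm⁴.
Web: 10 × 260, A = 2 600 mm², y = 144 mm, Ī = 14 646 667 mm⁴.
Top flange: 160 × 14, A = 2 240 mm², y = 281 mm, Ī = 36586.67 mm⁴.
By symmetry the centroid is at mid-height, ȳ = 144 mm.
Transfer each piece to the centroidal x-axis using Ī + A·d² with d = y − 144:
  bottom flange: d = -137 mm → contributes +42 079 147 mm⁴
  web: d = 0 mm → contributes +14 646 667 mm⁴
  top flange: d = 137 mm → contributes +42 079 147 mm⁴
Total I = 98 804 960 mm⁴.
Extreme fibre distance c = 144 mm; S = I/c = 686145.6 mm³.

S_x ≈ 6.8615 × 10⁵ mm³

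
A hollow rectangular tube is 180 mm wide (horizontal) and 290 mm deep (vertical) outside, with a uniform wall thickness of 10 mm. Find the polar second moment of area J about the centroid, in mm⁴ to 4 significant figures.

J ≈ 1.522 × 10⁸ mm⁴

Break the section into simple shapes (no overlaps), measuring from the bottom-left corner of the bounding box.
Outer rectangle: 180 × 290, A = 52 200 mm², y = 145 mm, Ī = 365 835 000 mm⁴.
Inner void (subtracted): 160 × 270, A = 43 200 mm², y = 145 mm, Ī = 262 440 000 mm⁴.
By symmetry the centroid is at mid-height, ȳ = 145 mm.
All pieces are centred on the centroidal x-axis, so I = ΣĪ (holes subtracted) = 103 395 000 mm⁴.
Repeating about the centroidal y-axis gives I_y = 48 780 000 mm⁴.
Polar second moment: J = I_x + I_y = 152 175 000 mm⁴.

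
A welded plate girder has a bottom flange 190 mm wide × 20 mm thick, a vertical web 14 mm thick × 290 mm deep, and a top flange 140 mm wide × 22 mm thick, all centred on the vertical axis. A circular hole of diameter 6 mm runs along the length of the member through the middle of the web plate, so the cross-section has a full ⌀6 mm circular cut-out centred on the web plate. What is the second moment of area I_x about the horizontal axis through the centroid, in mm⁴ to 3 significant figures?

Treat the section as a set of non-overlapping primitives; coordinates are from the bounding-box lower-left.
Bottom plate: 190 × 20, A = 3 800 mm², y = 10 mm, Ī = 126 667 mm⁴.
Web plate: 14 × 290, A = 4 060 mm², y = 165 mm, Ī = 28 453 833 mm⁴.
Top plate: 140 × 22, A = 3 080 mm², y = 321 mm, Ī = 124 227 mm⁴.
Hole (subtracted): ⌀6, A = 28.274 mm², y = 165 mm, Ī = 63.617 mm⁴.
Centroid: ȳ = ΣA·y / ΣA = 155.05 mm.
Transfer each piece to the horizontal axis through the centroid using Ī + A·d² with d = y − 155.05:
  bottom plate: d = -145.05 mm → contributes +80 081 996 mm⁴
  web plate: d = 9.9453 mm → contributes +28 855 401 mm⁴
  top plate: d = 165.95 mm → contributes +84 940 746 mm⁴
  hole: d = 9.9453 mm → contributes −2860.2 mm⁴
Total I = 193 875 283 mm⁴.

I_x ≈ 1.94 × 10⁸ mm⁴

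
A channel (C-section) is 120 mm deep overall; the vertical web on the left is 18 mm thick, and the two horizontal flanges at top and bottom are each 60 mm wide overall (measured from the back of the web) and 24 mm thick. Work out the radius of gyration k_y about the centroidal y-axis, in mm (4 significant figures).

k_y ≈ 17.60 mm

Decompose the section into non-overlapping parts with the origin at the bottom-left of its bounding rectangle.
Web: 18 × 120, A = 2 160 mm², x = 9 mm, Ī = 58 320 mm⁴.
Top flange (beyond web): 42 × 24, A = 1 008 mm², x = 39 mm, Ī = 148 176 mm⁴.
Bottom flange (beyond web): 42 × 24, A = 1 008 mm², x = 39 mm, Ī = 148 176 mm⁴.
Centroid: x̄ = ΣA·x / ΣA = 23.4828 mm.
Transfer each piece to the centroidal y-axis using Ī + A·d² with d = x − 23.4828:
  web: d = -14.4828 mm → contributes +511 381 mm⁴
  top flange (beyond web): d = 15.5172 mm → contributes +390 887 mm⁴
  bottom flange (beyond web): d = 15.5172 mm → contributes +390 887 mm⁴
Total I = 1 293 155 mm⁴.
Radius of gyration: k = √(I/A) = √(1 293 155 / 4 176) = 17.5973 mm.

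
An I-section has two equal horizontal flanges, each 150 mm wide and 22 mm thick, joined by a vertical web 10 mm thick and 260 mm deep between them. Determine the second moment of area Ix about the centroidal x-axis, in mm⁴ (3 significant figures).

Ix ≈ 1.46 × 10⁸ mm⁴

Decompose the section into non-overlapping parts with the origin at the bottom-left of its bounding rectangle.
Bottom flange: 150 × 22, A = 3 300 mm², y = 11 mm, Ī = 133 100 mm⁴.
Web: 10 × 260, A = 2 600 mm², y = 152 mm, Ī = 14 646 667 mm⁴.
Top flange: 150 × 22, A = 3 300 mm², y = 293 mm, Ī = 133 100 mm⁴.
By symmetry the centroid is at mid-height, ȳ = 152 mm.
Transfer each piece to the centroidal x-axis using Ī + A·d² with d = y − 152:
  bottom flange: d = -141 mm → contributes +65 740 400 mm⁴
  web: d = 0 mm → contributes +14 646 667 mm⁴
  top flange: d = 141 mm → contributes +65 740 400 mm⁴
Total I = 146 127 467 mm⁴.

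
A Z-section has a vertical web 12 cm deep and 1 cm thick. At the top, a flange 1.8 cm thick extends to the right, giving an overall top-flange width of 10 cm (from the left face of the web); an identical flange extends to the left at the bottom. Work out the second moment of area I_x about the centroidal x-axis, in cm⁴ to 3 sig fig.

I_x ≈ 995 cm⁴

Break the section into simple shapes (no overlaps), measuring from the bottom-left corner of the bounding box.
Web: 1 × 12, A = 12 cm², y = 6 cm, Ī = 144 cm⁴.
Top flange (beyond web): 9 × 1.8, A = 16.2 cm², y = 11.1 cm, Ī = 4.374 cm⁴.
Bottom flange (beyond web): 9 × 1.8, A = 16.2 cm², y = 0.9 cm, Ī = 4.374 cm⁴.
Centroid: ȳ = ΣA·y / ΣA = 6 cm.
Transfer each piece to the centroidal x-axis using Ī + A·d² with d = y − 6:
  web: d = 0 cm → contributes +144 cm⁴
  top flange (beyond web): d = 5.1 cm → contributes +425.74 cm⁴
  bottom flange (beyond web): d = -5.1 cm → contributes +425.74 cm⁴
Total I = 995.47 cm⁴.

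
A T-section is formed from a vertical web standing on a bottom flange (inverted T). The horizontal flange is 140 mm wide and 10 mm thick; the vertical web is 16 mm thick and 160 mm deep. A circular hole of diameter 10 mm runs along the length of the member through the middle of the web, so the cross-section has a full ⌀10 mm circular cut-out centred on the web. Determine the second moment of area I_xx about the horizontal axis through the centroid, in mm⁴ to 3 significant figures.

I_xx ≈ 1.19 × 10⁷ mm⁴

Break the section into simple shapes (no overlaps), measuring from the bottom-left corner of the bounding box.
Flange: 140 × 10, A = 1 400 mm², y = 5 mm, Ī = 11 667 mm⁴.
Web: 16 × 160, A = 2 560 mm², y = 90 mm, Ī = 5 461 333 mm⁴.
Hole (subtracted): ⌀10, A = 78.54 mm², y = 90 mm, Ī = 490.87 mm⁴.
Centroid: ȳ = ΣA·y / ΣA = 59.341 mm.
Transfer each piece to the horizontal axis through the centroid using Ī + A·d² with d = y − 59.341:
  flange: d = -54.341 mm → contributes +4 145 855 mm⁴
  web: d = 30.659 mm → contributes +7 867 599 mm⁴
  hole: d = 30.659 mm → contributes −74 314 mm⁴
Total I = 11 939 140 mm⁴.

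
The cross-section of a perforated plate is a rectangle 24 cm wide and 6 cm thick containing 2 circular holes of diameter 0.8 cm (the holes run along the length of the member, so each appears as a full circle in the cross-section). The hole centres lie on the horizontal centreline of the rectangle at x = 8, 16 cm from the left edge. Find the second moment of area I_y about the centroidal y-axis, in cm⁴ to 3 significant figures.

Decompose the section into non-overlapping parts with the origin at the bottom-left of its bounding rectangle.
Plate: 24 × 6, A = 144 cm², x = 12 cm, Ī = 6 912 cm⁴.
Hole 1 (subtracted): ⌀0.8, A = 0.50265 cm², x = 8 cm, Ī = 0.020106 cm⁴.
Hole 2 (subtracted): ⌀0.8, A = 0.50265 cm², x = 16 cm, Ī = 0.020106 cm⁴.
By symmetry the centroid is at mid-width, x̄ = 12 cm.
Transfer each piece to the centroidal y-axis using Ī + A·d² with d = x − 12:
  plate: d = 0 cm → contributes +6 912 cm⁴
  hole 1: d = -4 cm → contributes −8.0626 cm⁴
  hole 2: d = 4 cm → contributes −8.0626 cm⁴
Total I = 6895.9 cm⁴.

I_y ≈ 6900 cm⁴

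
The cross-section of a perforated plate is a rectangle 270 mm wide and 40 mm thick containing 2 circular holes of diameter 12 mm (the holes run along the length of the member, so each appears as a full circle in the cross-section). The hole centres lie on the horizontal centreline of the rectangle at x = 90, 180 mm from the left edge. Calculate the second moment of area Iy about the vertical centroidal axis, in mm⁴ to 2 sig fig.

Iy ≈ 6.5 × 10⁷ mm⁴

Decompose the section into non-overlapping parts with the origin at the bottom-left of its bounding rectangle.
Plate: 270 × 40, A = 10 800 mm², x = 135 mm, Ī = 65 610 000 mm⁴.
Hole 1 (subtracted): ⌀12, A = 113.1 mm², x = 90 mm, Ī = 1 018 mm⁴.
Hole 2 (subtracted): ⌀12, A = 113.1 mm², x = 180 mm, Ī = 1 018 mm⁴.
By symmetry the centroid is at mid-width, x̄ = 135 mm.
Transfer each piece to the vertical centroidal axis using Ī + A·d² with d = x − 135:
  plate: d = 0 mm → contributes +65 610 000 mm⁴
  hole 1: d = -45 mm → contributes −230 040 mm⁴
  hole 2: d = 45 mm → contributes −230 040 mm⁴
Total I = 65 149 920 mm⁴.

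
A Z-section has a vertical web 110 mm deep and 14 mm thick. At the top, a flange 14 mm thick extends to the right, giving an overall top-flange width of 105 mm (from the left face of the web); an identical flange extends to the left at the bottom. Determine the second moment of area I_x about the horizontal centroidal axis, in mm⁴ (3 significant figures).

I_x ≈ 7.47 × 10⁶ mm⁴

Break the section into simple shapes (no overlaps), measuring from the bottom-left corner of the bounding box.
Web: 14 × 110, A = 1 540 mm², y = 55 mm, Ī = 1 552 833 mm⁴.
Top flange (beyond web): 91 × 14, A = 1 274 mm², y = 103 mm, Ī = 20 809 mm⁴.
Bottom flange (beyond web): 91 × 14, A = 1 274 mm², y = 7 mm, Ī = 20 809 mm⁴.
Centroid: ȳ = ΣA·y / ΣA = 55 mm.
Transfer each piece to the horizontal centroidal axis using Ī + A·d² with d = y − 55:
  web: d = 0 mm → contributes +1 552 833 mm⁴
  top flange (beyond web): d = 48 mm → contributes +2 956 105 mm⁴
  bottom flange (beyond web): d = -48 mm → contributes +2 956 105 mm⁴
Total I = 7 465 043 mm⁴.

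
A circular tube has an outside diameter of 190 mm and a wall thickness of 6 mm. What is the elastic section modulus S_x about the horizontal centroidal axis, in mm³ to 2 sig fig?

Treat the section as a set of non-overlapping primitives; coordinates are from the bounding-box lower-left.
Outer circle: ⌀190, A = 28 353 mm², y = 95 mm, Ī = 63 971 171 mm⁴.
Bore (subtracted): ⌀178, A = 24 885 mm², y = 95 mm, Ī = 49 277 641 mm⁴.
By symmetry the centroid is at mid-height, ȳ = 95 mm.
All pieces are centred on the horizontal centroidal axis, so I = ΣĪ (holes subtracted) = 14 693 530 mm⁴.
Extreme fibre distance c = 95 mm; S = I/c = 154 669 mm³.

S_x ≈ 1.5 × 10⁵ mm³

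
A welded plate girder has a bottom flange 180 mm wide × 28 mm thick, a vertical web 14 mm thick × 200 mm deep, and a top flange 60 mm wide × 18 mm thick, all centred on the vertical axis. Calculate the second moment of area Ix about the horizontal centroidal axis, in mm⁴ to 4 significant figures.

Ix ≈ 6.463 × 10⁷ mm⁴

Decompose the section into non-overlapping parts with the origin at the bottom-left of its bounding rectangle.
Bottom plate: 180 × 28, A = 5 040 mm², y = 14 mm, Ī = 329 280 mm⁴.
Web plate: 14 × 200, A = 2 800 mm², y = 128 mm, Ī = 9 333 333 mm⁴.
Top plate: 60 × 18, A = 1 080 mm², y = 237 mm, Ī = 29 160 mm⁴.
Centroid: ȳ = ΣA·y / ΣA = 76.7848 mm.
Transfer each piece to the horizontal centroidal axis using Ī + A·d² with d = y − 76.7848:
  bottom plate: d = -62.7848 mm → contributes +20 196 583 mm⁴
  web plate: d = 51.2152 mm → contributes +16 677 737 mm⁴
  top plate: d = 160.215 mm → contributes +27 751 599 mm⁴
Total I = 64 625 920 mm⁴.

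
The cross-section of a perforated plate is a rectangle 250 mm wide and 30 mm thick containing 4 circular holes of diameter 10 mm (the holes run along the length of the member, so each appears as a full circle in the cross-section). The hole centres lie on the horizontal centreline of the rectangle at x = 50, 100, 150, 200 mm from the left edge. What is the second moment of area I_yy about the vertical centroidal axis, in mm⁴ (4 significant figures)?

I_yy ≈ 3.808 × 10⁷ mm⁴

Decompose the section into non-overlapping parts with the origin at the bottom-left of its bounding rectangle.
Plate: 250 × 30, A = 7 500 mm², x = 125 mm, Ī = 39 062 500 mm⁴.
Hole 1 (subtracted): ⌀10, A = 78.5398 mm², x = 50 mm, Ī = 490.874 mm⁴.
Hole 2 (subtracted): ⌀10, A = 78.5398 mm², x = 100 mm, Ī = 490.874 mm⁴.
Hole 3 (subtracted): ⌀10, A = 78.5398 mm², x = 150 mm, Ī = 490.874 mm⁴.
Hole 4 (subtracted): ⌀10, A = 78.5398 mm², x = 200 mm, Ī = 490.874 mm⁴.
By symmetry the centroid is at mid-width, x̄ = 125 mm.
Transfer each piece to the vertical centroidal axis using Ī + A·d² with d = x − 125:
  plate: d = 0 mm → contributes +39 062 500 mm⁴
  hole 1: d = -75 mm → contributes −442 277 mm⁴
  hole 2: d = -25 mm → contributes −49578.3 mm⁴
  hole 3: d = 25 mm → contributes −49578.3 mm⁴
  hole 4: d = 75 mm → contributes −442 277 mm⁴
Total I = 38 078 789 mm⁴.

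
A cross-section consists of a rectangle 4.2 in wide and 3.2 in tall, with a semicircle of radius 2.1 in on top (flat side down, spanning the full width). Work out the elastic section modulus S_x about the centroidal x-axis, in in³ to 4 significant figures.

Decompose the section into non-overlapping parts with the origin at the bottom-left of its bounding rectangle.
Rectangular body: 4.2 × 3.2, A = 13.44 in², y = 1.6 in, Ī = 11.4688 in⁴.
Semicircular cap: semicircle r = 2.1, A = 6.92721 in², y = 4.09127 in, Ī = 2.13456 in⁴.
Centroid: ȳ = ΣA·y / ΣA = 2.44732 in.
Transfer each piece to the centroidal x-axis using Ī + A·d² with d = y − 2.44732:
  rectangular body: d = -0.84732 in → contributes +21.1181 in⁴
  semicircular cap: d = 1.64395 in → contributes +20.8558 in⁴
Total I = 41.9739 in⁴.
Extreme fibre distance c = 2.85268 in; S = I/c = 14.7138 in³.

S_x ≈ 14.71 in³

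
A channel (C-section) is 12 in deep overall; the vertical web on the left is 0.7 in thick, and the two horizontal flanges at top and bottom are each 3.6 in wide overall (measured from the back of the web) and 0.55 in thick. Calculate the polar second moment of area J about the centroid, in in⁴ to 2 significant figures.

J ≈ 220 in⁴

Treat the section as a set of non-overlapping primitives; coordinates are from the bounding-box lower-left.
Web: 0.7 × 12, A = 8.4 in², y = 6 in, Ī = 100.8 in⁴.
Top flange (beyond web): 2.9 × 0.55, A = 1.595 in², y = 11.73 in, Ī = 0.04021 in⁴.
Bottom flange (beyond web): 2.9 × 0.55, A = 1.595 in², y = 0.275 in, Ī = 0.04021 in⁴.
By symmetry the centroid is at mid-height, ȳ = 6 in.
Transfer each piece to the centroidal x-axis using Ī + A·d² with d = y − 6:
  web: d = 0 in → contributes +100.8 in⁴
  top flange (beyond web): d = 5.725 in → contributes +52.32 in⁴
  bottom flange (beyond web): d = -5.725 in → contributes +52.32 in⁴
Total I = 205.4 in⁴.
For the y-axis: x̄ = 0.8454 in.
Repeating about the centroidal y-axis gives I_y = 10.07 in⁴.
Polar second moment: J = I_x + I_y = 215.5 in⁴.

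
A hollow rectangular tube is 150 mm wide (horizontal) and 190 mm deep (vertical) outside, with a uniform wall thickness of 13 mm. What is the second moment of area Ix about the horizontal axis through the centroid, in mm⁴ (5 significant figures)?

Break the section into simple shapes (no overlaps), measuring from the bottom-left corner of the bounding box.
Outer rectangle: 150 × 190, A = 28 500 mm², y = 95 mm, Ī = 85 737 500 mm⁴.
Inner void (subtracted): 124 × 164, A = 20 336 mm², y = 95 mm, Ī = 45 579 755 mm⁴.
By symmetry the centroid is at mid-height, ȳ = 95 mm.
All pieces are centred on the horizontal axis through the centroid, so I = ΣĪ (holes subtracted) = 40 157 745 mm⁴.

Ix ≈ 4.0158 × 10⁷ mm⁴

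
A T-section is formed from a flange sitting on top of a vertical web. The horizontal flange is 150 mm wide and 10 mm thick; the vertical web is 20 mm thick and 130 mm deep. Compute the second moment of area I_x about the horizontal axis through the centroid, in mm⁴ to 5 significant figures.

Treat the section as a set of non-overlapping primitives; coordinates are from the bounding-box lower-left.
Flange: 150 × 10, A = 1 500 mm², y = 135 mm, Ī = 12 500 mm⁴.
Web: 20 × 130, A = 2 600 mm², y = 65 mm, Ī = 3 661 667 mm⁴.
Centroid: ȳ = ΣA·y / ΣA = 90.60976 mm.
Transfer each piece to the horizontal axis through the centroid using Ī + A·d² with d = y − 90.60976:
  flange: d = 44.39024 mm → contributes +2 968 241 mm⁴
  web: d = -25.60976 mm → contributes +5 366 902 mm⁴
Total I = 8 335 142 mm⁴.

I_x ≈ 8.3351 × 10⁶ mm⁴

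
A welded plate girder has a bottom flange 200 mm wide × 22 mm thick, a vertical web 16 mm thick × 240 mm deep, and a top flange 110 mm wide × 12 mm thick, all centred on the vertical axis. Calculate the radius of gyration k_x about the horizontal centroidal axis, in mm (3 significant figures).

Break the section into simple shapes (no overlaps), measuring from the bottom-left corner of the bounding box.
Bottom plate: 200 × 22, A = 4 400 mm², y = 11 mm, Ī = 177 467 mm⁴.
Web plate: 16 × 240, A = 3 840 mm², y = 142 mm, Ī = 18 432 000 mm⁴.
Top plate: 110 × 12, A = 1 320 mm², y = 268 mm, Ī = 15 840 mm⁴.
Centroid: ȳ = ΣA·y / ΣA = 99.105 mm.
Transfer each piece to the horizontal centroidal axis using Ī + A·d² with d = y − 99.105:
  bottom plate: d = -88.105 mm → contributes +34 332 119 mm⁴
  web plate: d = 42.895 mm → contributes +25 497 658 mm⁴
  top plate: d = 168.9 mm → contributes +37 669 705 mm⁴
Total I = 97 499 482 mm⁴.
Radius of gyration: k = √(I/A) = √(97 499 482 / 9 560) = 100.99 mm.

k_x ≈ 101 mm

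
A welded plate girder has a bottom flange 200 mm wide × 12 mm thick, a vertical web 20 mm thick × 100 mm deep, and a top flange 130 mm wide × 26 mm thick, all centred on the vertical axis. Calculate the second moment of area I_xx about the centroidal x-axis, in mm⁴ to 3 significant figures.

I_xx ≈ 2.20 × 10⁷ mm⁴

Split into non-overlapping primitives; take the origin at the lower-left of the bounding box.
Bottom plate: 200 × 12, A = 2 400 mm², y = 6 mm, Ī = 28 800 mm⁴.
Web plate: 20 × 100, A = 2 000 mm², y = 62 mm, Ī = 1 666 667 mm⁴.
Top plate: 130 × 26, A = 3 380 mm², y = 125 mm, Ī = 190 407 mm⁴.
Centroid: ȳ = ΣA·y / ΣA = 72.095 mm.
Transfer each piece to the centroidal x-axis using Ī + A·d² with d = y − 72.095:
  bottom plate: d = -66.095 mm → contributes +10 513 354 mm⁴
  web plate: d = -10.095 mm → contributes +1 870 489 mm⁴
  top plate: d = 52.905 mm → contributes +9 650 779 mm⁴
Total I = 22 034 623 mm⁴.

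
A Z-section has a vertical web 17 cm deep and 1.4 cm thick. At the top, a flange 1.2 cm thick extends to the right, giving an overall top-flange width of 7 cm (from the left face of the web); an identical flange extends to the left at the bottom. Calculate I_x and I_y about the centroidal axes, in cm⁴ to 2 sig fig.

I_x ≈ 1400 cm⁴, I_y ≈ 200 cm⁴

Treat the section as a set of non-overlapping primitives; coordinates are from the bounding-box lower-left.
Web: 1.4 × 17, A = 23.8 cm², y = 8.5 cm, Ī = 573.2 cm⁴.
Top flange (beyond web): 5.6 × 1.2, A = 6.72 cm², y = 16.4 cm, Ī = 0.8064 cm⁴.
Bottom flange (beyond web): 5.6 × 1.2, A = 6.72 cm², y = 0.6 cm, Ī = 0.8064 cm⁴.
Centroid: ȳ = ΣA·y / ΣA = 8.5 cm.
Transfer each piece to the centroidal x-axis using Ī + A·d² with d = y − 8.5:
  web: d = 0 cm → contributes +573.2 cm⁴
  top flange (beyond web): d = 7.9 cm → contributes +420.2 cm⁴
  bottom flange (beyond web): d = -7.9 cm → contributes +420.2 cm⁴
Total I = 1 414 cm⁴.
For the y-axis: x̄ = 6.3 cm.
Repeating about the centroidal y-axis gives I_y = 203.7 cm⁴.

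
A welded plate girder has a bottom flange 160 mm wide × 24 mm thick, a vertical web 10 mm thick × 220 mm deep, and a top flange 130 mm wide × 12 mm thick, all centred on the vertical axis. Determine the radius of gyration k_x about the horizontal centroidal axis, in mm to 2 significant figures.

Break the section into simple shapes (no overlaps), measuring from the bottom-left corner of the bounding box.
Bottom plate: 160 × 24, A = 3 840 mm², y = 12 mm, Ī = 184 320 mm⁴.
Web plate: 10 × 220, A = 2 200 mm², y = 134 mm, Ī = 8 873 333 mm⁴.
Top plate: 130 × 12, A = 1 560 mm², y = 250 mm, Ī = 18 720 mm⁴.
Centroid: ȳ = ΣA·y / ΣA = 96.17 mm.
Transfer each piece to the horizontal centroidal axis using Ī + A·d² with d = y − 96.17:
  bottom plate: d = -84.17 mm → contributes +27 388 121 mm⁴
  web plate: d = 37.83 mm → contributes +12 022 036 mm⁴
  top plate: d = 153.8 mm → contributes +36 934 801 mm⁴
Total I = 76 344 958 mm⁴.
Radius of gyration: k = √(I/A) = √(76 344 958 / 7 600) = 100.2 mm.

k_x ≈ 100 mm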